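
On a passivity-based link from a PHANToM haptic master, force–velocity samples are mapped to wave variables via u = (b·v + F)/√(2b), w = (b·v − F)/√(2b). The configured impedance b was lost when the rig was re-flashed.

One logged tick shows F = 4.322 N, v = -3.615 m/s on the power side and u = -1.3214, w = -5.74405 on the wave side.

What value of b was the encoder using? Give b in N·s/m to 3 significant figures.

u + w = -7.06545;  u + w = √(2b)·v, so √(2b) = -7.06545/(-3.615) = 1.95448.
b = (√(2b))²/2 = 3.82000/2 = 1.91000.
(Check via u − w = 2F/√(2b): u − w = 4.42265, 2F/√(2b) = 4.42266.)

b = 1.91 N·s/m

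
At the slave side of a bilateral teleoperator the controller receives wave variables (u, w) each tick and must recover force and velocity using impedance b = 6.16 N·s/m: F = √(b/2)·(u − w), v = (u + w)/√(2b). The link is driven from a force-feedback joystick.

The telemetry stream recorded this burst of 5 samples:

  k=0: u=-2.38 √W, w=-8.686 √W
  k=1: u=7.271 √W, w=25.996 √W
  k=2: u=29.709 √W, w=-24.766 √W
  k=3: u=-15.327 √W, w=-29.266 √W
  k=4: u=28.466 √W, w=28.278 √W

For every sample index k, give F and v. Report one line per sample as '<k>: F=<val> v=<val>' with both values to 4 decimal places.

0: F=11.0670 v=-3.1527
1: F=-32.8622 v=9.4778
2: F=95.6032 v=1.4083
3: F=24.4628 v=-12.7046
4: F=0.3299 v=16.1664

k=0: u−w=6.3060, u+w=-11.0660; √(b/2)=1.7550, √(2b)=3.5100; F=1.7550×6.306=11.0670, v=-11.0660/3.5100=-3.1527
k=1: u−w=-18.7250, u+w=33.2670; √(b/2)=1.7550, √(2b)=3.5100; F=1.7550×(-18.725)=-32.8622, v=33.2670/3.5100=9.4778
k=2: u−w=54.4750, u+w=4.9430; √(b/2)=1.7550, √(2b)=3.5100; F=1.7550×54.475=95.6032, v=4.9430/3.5100=1.4083
k=3: u−w=13.9390, u+w=-44.5930; √(b/2)=1.7550, √(2b)=3.5100; F=1.7550×13.939=24.4628, v=-44.5930/3.5100=-12.7046
k=4: u−w=0.1880, u+w=56.7440; √(b/2)=1.7550, √(2b)=3.5100; F=1.7550×0.188=0.3299, v=56.7440/3.5100=16.1664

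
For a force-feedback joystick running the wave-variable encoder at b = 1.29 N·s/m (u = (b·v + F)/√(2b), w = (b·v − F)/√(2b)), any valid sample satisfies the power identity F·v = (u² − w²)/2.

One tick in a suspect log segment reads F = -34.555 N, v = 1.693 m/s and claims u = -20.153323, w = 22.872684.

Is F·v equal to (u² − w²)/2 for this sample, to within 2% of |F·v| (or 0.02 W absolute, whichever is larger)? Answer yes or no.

F·v = (-34.555)×1.693 = -58.501615 W.
(u² − w²)/2 = (406.156428 − 523.159673)/2 = -58.501623 W.
|Δ| = 0.000008;  2% of max(1, |F·v|) = 1.170032.

yes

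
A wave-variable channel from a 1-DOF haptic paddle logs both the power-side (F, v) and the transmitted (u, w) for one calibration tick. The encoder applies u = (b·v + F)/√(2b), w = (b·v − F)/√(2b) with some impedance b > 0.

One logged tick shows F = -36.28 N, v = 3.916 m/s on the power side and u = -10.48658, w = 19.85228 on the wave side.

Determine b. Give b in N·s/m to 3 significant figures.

b = 2.86 N·s/m

u + w = 9.3657;  u + w = √(2b)·v, so √(2b) = 9.3657/3.916 = 2.3916.
b = (√(2b))²/2 = 5.7200/2 = 2.8600.
(Check via u − w = 2F/√(2b): u − w = -30.3389, 2F/√(2b) = -30.3389.)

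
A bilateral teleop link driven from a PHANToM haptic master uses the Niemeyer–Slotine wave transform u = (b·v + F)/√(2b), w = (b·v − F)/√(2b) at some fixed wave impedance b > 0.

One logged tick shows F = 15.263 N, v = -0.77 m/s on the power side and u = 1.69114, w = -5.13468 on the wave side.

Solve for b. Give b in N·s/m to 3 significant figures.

b = 10 N·s/m

u + w = -3.4435;  u + w = √(2b)·v, so √(2b) = -3.4435/(-0.77) = 4.4721.
b = (√(2b))²/2 = 19.9999/2 = 10.0000.
(Check via u − w = 2F/√(2b): u − w = 6.8258, 2F/√(2b) = 6.8258.)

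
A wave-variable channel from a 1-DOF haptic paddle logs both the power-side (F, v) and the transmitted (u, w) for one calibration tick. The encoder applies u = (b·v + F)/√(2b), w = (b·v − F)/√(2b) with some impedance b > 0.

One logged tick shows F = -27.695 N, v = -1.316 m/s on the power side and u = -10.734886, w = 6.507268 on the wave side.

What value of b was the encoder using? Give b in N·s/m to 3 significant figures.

b = 5.16 N·s/m

u + w = -4.227618;  u + w = √(2b)·v, so √(2b) = -4.227618/(-1.316) = 3.212476.
b = (√(2b))²/2 = 10.320000/2 = 5.160000.
(Check via u − w = 2F/√(2b): u − w = -17.242154, 2F/√(2b) = -17.242154.)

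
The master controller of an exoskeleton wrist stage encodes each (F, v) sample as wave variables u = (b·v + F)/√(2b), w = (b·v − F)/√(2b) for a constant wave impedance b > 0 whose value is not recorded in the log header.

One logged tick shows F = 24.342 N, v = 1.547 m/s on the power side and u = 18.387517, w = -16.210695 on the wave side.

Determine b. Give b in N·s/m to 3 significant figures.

b = 0.99 N·s/m

u + w = 2.176822;  u + w = √(2b)·v, so √(2b) = 2.176822/1.547 = 1.407125.
b = (√(2b))²/2 = 1.980000/2 = 0.990000.
(Check via u − w = 2F/√(2b): u − w = 34.598212, 2F/√(2b) = 34.598212.)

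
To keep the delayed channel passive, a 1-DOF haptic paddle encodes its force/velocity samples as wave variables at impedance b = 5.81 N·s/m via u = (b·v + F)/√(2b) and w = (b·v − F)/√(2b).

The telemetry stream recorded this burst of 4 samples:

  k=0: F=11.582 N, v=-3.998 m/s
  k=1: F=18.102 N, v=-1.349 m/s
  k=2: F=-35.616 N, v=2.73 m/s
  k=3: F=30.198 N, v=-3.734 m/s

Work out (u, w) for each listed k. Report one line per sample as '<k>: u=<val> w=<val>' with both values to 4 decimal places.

0: u=-3.4166 w=-10.2119
1: u=3.0111 w=-7.6096
2: u=-5.7952 w=15.1012
3: u=2.4946 w=-15.2231

k=0: b·v=5.81×(-3.998)=-23.2284; √(2b)=3.4088; u=(-23.2284+11.582)/3.4088=-3.4166, w=(-23.2284−11.582)/3.4088=-10.2119
k=1: b·v=5.81×(-1.349)=-7.8377; √(2b)=3.4088; u=(-7.8377+18.102)/3.4088=3.0111, w=(-7.8377−18.102)/3.4088=-7.6096
k=2: b·v=5.81×2.73=15.8613; √(2b)=3.4088; u=(15.8613+(-35.616))/3.4088=-5.7952, w=(15.8613−(-35.616))/3.4088=15.1012
k=3: b·v=5.81×(-3.734)=-21.6945; √(2b)=3.4088; u=(-21.6945+30.198)/3.4088=2.4946, w=(-21.6945−30.198)/3.4088=-15.2231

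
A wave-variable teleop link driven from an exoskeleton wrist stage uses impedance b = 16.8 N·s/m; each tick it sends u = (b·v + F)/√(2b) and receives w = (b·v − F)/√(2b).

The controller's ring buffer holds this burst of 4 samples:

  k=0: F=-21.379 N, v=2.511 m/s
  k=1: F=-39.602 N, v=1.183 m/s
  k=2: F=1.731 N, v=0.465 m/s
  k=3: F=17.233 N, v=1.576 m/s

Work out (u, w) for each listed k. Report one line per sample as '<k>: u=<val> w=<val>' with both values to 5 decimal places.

0: u=3.58934 w=10.96580
1: u=-3.40333 w=10.26065
2: u=1.64632 w=1.04907
3: u=7.54066 w=1.59471

k=0: b·v=16.8×2.511=42.18480; √(2b)=5.79655; u=(42.18480+(-21.379))/5.79655=3.58934, w=(42.18480−(-21.379))/5.79655=10.96580
k=1: b·v=16.8×1.183=19.87440; √(2b)=5.79655; u=(19.87440+(-39.602))/5.79655=-3.40333, w=(19.87440−(-39.602))/5.79655=10.26065
k=2: b·v=16.8×0.465=7.81200; √(2b)=5.79655; u=(7.81200+1.731)/5.79655=1.64632, w=(7.81200−1.731)/5.79655=1.04907
k=3: b·v=16.8×1.576=26.47680; √(2b)=5.79655; u=(26.47680+17.233)/5.79655=7.54066, w=(26.47680−17.233)/5.79655=1.59471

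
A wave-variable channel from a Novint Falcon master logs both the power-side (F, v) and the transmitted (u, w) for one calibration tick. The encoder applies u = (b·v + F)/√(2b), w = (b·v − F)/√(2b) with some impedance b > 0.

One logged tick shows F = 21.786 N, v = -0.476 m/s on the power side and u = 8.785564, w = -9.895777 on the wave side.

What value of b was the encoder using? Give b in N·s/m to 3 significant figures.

b = 2.72 N·s/m

u + w = -1.110213;  u + w = √(2b)·v, so √(2b) = -1.110213/(-0.476) = 2.332380.
b = (√(2b))²/2 = 5.439998/2 = 2.719999.
(Check via u − w = 2F/√(2b): u − w = 18.681341, 2F/√(2b) = 18.681345.)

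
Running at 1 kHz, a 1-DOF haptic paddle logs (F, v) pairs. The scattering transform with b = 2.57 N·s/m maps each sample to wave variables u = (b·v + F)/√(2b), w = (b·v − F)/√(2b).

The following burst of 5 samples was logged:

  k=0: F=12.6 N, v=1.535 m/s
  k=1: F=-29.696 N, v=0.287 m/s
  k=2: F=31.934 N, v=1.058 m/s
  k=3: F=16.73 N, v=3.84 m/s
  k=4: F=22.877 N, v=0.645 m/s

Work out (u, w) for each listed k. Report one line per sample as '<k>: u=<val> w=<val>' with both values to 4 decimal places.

0: u=7.2977 w=-3.8176
1: u=-12.7730 w=13.4237
2: u=15.2848 w=-12.8862
3: u=11.7322 w=-3.0263
4: u=10.8218 w=-9.3595

k=0: b·v=2.57×1.535=3.9449; √(2b)=2.2672; u=(3.9449+12.6)/2.2672=7.2977, w=(3.9449−12.6)/2.2672=-3.8176
k=1: b·v=2.57×0.287=0.7376; √(2b)=2.2672; u=(0.7376+(-29.696))/2.2672=-12.7730, w=(0.7376−(-29.696))/2.2672=13.4237
k=2: b·v=2.57×1.058=2.7191; √(2b)=2.2672; u=(2.7191+31.934)/2.2672=15.2848, w=(2.7191−31.934)/2.2672=-12.8862
k=3: b·v=2.57×3.84=9.8688; √(2b)=2.2672; u=(9.8688+16.73)/2.2672=11.7322, w=(9.8688−16.73)/2.2672=-3.0263
k=4: b·v=2.57×0.645=1.6576; √(2b)=2.2672; u=(1.6576+22.877)/2.2672=10.8218, w=(1.6576−22.877)/2.2672=-9.3595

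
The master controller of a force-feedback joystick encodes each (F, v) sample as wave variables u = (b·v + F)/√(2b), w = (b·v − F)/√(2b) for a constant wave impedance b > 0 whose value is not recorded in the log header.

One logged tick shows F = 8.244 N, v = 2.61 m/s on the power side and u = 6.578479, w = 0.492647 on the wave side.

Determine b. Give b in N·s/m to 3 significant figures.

b = 3.67 N·s/m

u + w = 7.071126;  u + w = √(2b)·v, so √(2b) = 7.071126/2.61 = 2.709244.
b = (√(2b))²/2 = 7.340001/2 = 3.670001.
(Check via u − w = 2F/√(2b): u − w = 6.085832, 2F/√(2b) = 6.085831.)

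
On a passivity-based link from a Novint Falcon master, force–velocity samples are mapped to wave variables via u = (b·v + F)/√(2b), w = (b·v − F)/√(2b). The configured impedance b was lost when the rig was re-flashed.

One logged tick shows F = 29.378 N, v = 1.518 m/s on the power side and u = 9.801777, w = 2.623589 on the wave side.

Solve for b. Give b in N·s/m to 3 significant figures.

b = 33.5 N·s/m

u + w = 12.425366;  u + w = √(2b)·v, so √(2b) = 12.425366/1.518 = 8.185353.
b = (√(2b))²/2 = 67.000005/2 = 33.500003.
(Check via u − w = 2F/√(2b): u − w = 7.178188, 2F/√(2b) = 7.178188.)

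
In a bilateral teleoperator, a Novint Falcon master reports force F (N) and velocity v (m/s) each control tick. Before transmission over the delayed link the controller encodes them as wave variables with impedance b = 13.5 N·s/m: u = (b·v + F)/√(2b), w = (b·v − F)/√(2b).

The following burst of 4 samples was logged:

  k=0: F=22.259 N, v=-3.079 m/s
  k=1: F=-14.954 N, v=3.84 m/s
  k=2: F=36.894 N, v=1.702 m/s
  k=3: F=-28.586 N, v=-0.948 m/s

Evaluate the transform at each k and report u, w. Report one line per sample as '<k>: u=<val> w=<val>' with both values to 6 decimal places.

0: u=-3.715730 w=-12.283223
1: u=7.098714 w=12.854511
2: u=11.522179 w=-2.678328
3: u=-7.964355 w=3.038402

k=0: b·v=13.5×(-3.079)=-41.566500; √(2b)=5.196152; u=(-41.566500+22.259)/5.196152=-3.715730, w=(-41.566500−22.259)/5.196152=-12.283223
k=1: b·v=13.5×3.84=51.840000; √(2b)=5.196152; u=(51.840000+(-14.954))/5.196152=7.098714, w=(51.840000−(-14.954))/5.196152=12.854511
k=2: b·v=13.5×1.702=22.977000; √(2b)=5.196152; u=(22.977000+36.894)/5.196152=11.522179, w=(22.977000−36.894)/5.196152=-2.678328
k=3: b·v=13.5×(-0.948)=-12.798000; √(2b)=5.196152; u=(-12.798000+(-28.586))/5.196152=-7.964355, w=(-12.798000−(-28.586))/5.196152=3.038402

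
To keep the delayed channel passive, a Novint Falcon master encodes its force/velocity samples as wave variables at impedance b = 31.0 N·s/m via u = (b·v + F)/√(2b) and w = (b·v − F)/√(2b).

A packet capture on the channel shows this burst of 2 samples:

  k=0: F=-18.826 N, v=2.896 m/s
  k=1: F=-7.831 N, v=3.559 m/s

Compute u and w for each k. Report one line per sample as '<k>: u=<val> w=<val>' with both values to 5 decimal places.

0: u=9.01066 w=13.79247
1: u=13.01726 w=15.00634

k=0: b·v=31.0×2.896=89.77600; √(2b)=7.87401; u=(89.77600+(-18.826))/7.87401=9.01066, w=(89.77600−(-18.826))/7.87401=13.79247
k=1: b·v=31.0×3.559=110.32900; √(2b)=7.87401; u=(110.32900+(-7.831))/7.87401=13.01726, w=(110.32900−(-7.831))/7.87401=15.00634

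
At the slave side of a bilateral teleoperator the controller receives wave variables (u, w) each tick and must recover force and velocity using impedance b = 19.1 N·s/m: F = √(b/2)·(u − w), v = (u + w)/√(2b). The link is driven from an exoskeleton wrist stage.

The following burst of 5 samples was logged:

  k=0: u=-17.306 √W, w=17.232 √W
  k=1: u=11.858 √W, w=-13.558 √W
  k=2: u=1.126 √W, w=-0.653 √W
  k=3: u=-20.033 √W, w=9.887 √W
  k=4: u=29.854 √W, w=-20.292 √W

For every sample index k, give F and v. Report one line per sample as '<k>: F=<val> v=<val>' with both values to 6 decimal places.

k=0: u−w=-34.538000, u+w=-0.074000; √(b/2)=3.090307, √(2b)=6.180615; F=3.090307×(-34.538)=-106.733038, v=-0.074000/6.180615=-0.011973
k=1: u−w=25.416000, u+w=-1.700000; √(b/2)=3.090307, √(2b)=6.180615; F=3.090307×25.416=78.543254, v=-1.700000/6.180615=-0.275054
k=2: u−w=1.779000, u+w=0.473000; √(b/2)=3.090307, √(2b)=6.180615; F=3.090307×1.779=5.497657, v=0.473000/6.180615=0.076530
k=3: u−w=-29.920000, u+w=-10.146000; √(b/2)=3.090307, √(2b)=6.180615; F=3.090307×(-29.92)=-92.461998, v=-10.146000/6.180615=-1.641584
k=4: u−w=50.146000, u+w=9.562000; √(b/2)=3.090307, √(2b)=6.180615; F=3.090307×50.146=154.966556, v=9.562000/6.180615=1.547095

0: F=-106.733038 v=-0.011973
1: F=78.543254 v=-0.275054
2: F=5.497657 v=0.076530
3: F=-92.461998 v=-1.641584
4: F=154.966556 v=1.547095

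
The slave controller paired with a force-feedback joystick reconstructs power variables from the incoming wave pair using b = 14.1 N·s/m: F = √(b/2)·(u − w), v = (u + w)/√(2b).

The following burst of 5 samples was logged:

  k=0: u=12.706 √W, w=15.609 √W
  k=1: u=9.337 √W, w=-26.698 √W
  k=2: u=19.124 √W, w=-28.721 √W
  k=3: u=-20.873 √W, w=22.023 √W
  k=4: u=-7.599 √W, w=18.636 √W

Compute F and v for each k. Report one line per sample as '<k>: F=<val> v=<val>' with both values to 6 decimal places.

0: F=-7.707998 v=5.332023
1: F=95.679541 v=-3.269265
2: F=127.037260 v=-1.807220
3: F=-113.896756 v=0.216558
4: F=-69.658742 v=2.078387

k=0: u−w=-2.903000, u+w=28.315000; √(b/2)=2.655184, √(2b)=5.310367; F=2.655184×(-2.903)=-7.707998, v=28.315000/5.310367=5.332023
k=1: u−w=36.035000, u+w=-17.361000; √(b/2)=2.655184, √(2b)=5.310367; F=2.655184×36.035=95.679541, v=-17.361000/5.310367=-3.269265
k=2: u−w=47.845000, u+w=-9.597000; √(b/2)=2.655184, √(2b)=5.310367; F=2.655184×47.845=127.037260, v=-9.597000/5.310367=-1.807220
k=3: u−w=-42.896000, u+w=1.150000; √(b/2)=2.655184, √(2b)=5.310367; F=2.655184×(-42.896)=-113.896756, v=1.150000/5.310367=0.216558
k=4: u−w=-26.235000, u+w=11.037000; √(b/2)=2.655184, √(2b)=5.310367; F=2.655184×(-26.235)=-69.658742, v=11.037000/5.310367=2.078387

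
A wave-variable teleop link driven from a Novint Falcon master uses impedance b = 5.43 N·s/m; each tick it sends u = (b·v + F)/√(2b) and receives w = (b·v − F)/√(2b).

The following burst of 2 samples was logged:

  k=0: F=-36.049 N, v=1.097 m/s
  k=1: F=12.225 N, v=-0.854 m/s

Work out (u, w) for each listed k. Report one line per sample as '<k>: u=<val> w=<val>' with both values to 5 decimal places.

k=0: b·v=5.43×1.097=5.95671; √(2b)=3.29545; u=(5.95671+(-36.049))/3.29545=-9.13146, w=(5.95671−(-36.049))/3.29545=12.74657
k=1: b·v=5.43×(-0.854)=-4.63722; √(2b)=3.29545; u=(-4.63722+12.225)/3.29545=2.30250, w=(-4.63722−12.225)/3.29545=-5.11682

0: u=-9.13146 w=12.74657
1: u=2.30250 w=-5.11682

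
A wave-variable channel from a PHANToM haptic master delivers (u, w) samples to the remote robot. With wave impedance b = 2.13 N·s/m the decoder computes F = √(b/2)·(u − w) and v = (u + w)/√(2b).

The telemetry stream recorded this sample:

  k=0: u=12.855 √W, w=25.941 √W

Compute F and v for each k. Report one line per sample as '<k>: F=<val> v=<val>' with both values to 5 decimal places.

k=0: u−w=-13.08600, u+w=38.79600; √(b/2)=1.03199, √(2b)=2.06398; F=1.03199×(-13.086)=-13.50460, v=38.79600/2.06398=18.79672

0: F=-13.50460 v=18.79672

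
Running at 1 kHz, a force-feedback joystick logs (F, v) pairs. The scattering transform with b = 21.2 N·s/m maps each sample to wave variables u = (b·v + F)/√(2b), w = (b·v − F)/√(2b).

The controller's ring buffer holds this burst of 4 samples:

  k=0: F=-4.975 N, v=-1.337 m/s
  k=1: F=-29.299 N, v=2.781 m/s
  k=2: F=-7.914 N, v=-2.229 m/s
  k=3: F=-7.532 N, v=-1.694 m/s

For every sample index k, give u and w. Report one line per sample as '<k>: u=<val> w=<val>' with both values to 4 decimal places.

0: u=-5.1170 w=-3.5889
1: u=4.5547 w=13.5538
2: u=-8.4725 w=-6.0417
3: u=-6.6720 w=-4.3585

k=0: b·v=21.2×(-1.337)=-28.3444; √(2b)=6.5115; u=(-28.3444+(-4.975))/6.5115=-5.1170, w=(-28.3444−(-4.975))/6.5115=-3.5889
k=1: b·v=21.2×2.781=58.9572; √(2b)=6.5115; u=(58.9572+(-29.299))/6.5115=4.5547, w=(58.9572−(-29.299))/6.5115=13.5538
k=2: b·v=21.2×(-2.229)=-47.2548; √(2b)=6.5115; u=(-47.2548+(-7.914))/6.5115=-8.4725, w=(-47.2548−(-7.914))/6.5115=-6.0417
k=3: b·v=21.2×(-1.694)=-35.9128; √(2b)=6.5115; u=(-35.9128+(-7.532))/6.5115=-6.6720, w=(-35.9128−(-7.532))/6.5115=-4.3585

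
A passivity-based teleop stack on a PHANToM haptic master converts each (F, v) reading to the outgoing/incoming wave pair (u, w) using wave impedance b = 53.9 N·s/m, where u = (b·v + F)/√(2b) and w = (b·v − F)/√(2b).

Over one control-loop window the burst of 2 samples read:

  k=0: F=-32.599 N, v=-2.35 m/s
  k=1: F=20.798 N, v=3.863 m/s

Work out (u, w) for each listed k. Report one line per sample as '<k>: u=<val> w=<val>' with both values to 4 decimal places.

0: u=-15.3394 w=-9.0599
1: u=22.0573 w=18.0510

k=0: b·v=53.9×(-2.35)=-126.6650; √(2b)=10.3827; u=(-126.6650+(-32.599))/10.3827=-15.3394, w=(-126.6650−(-32.599))/10.3827=-9.0599
k=1: b·v=53.9×3.863=208.2157; √(2b)=10.3827; u=(208.2157+20.798)/10.3827=22.0573, w=(208.2157−20.798)/10.3827=18.0510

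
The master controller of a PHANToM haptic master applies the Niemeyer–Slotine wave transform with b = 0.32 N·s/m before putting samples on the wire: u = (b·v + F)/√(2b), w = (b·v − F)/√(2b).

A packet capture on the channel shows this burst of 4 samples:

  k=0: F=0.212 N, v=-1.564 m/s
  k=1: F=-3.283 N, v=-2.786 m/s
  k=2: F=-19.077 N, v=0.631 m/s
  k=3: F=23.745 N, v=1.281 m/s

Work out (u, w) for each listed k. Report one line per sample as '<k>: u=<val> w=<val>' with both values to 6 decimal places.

0: u=-0.360600 w=-0.890600
1: u=-5.218150 w=2.989350
2: u=-23.593850 w=24.098650
3: u=30.193650 w=-29.168850

k=0: b·v=0.32×(-1.564)=-0.500480; √(2b)=0.800000; u=(-0.500480+0.212)/0.800000=-0.360600, w=(-0.500480−0.212)/0.800000=-0.890600
k=1: b·v=0.32×(-2.786)=-0.891520; √(2b)=0.800000; u=(-0.891520+(-3.283))/0.800000=-5.218150, w=(-0.891520−(-3.283))/0.800000=2.989350
k=2: b·v=0.32×0.631=0.201920; √(2b)=0.800000; u=(0.201920+(-19.077))/0.800000=-23.593850, w=(0.201920−(-19.077))/0.800000=24.098650
k=3: b·v=0.32×1.281=0.409920; √(2b)=0.800000; u=(0.409920+23.745)/0.800000=30.193650, w=(0.409920−23.745)/0.800000=-29.168850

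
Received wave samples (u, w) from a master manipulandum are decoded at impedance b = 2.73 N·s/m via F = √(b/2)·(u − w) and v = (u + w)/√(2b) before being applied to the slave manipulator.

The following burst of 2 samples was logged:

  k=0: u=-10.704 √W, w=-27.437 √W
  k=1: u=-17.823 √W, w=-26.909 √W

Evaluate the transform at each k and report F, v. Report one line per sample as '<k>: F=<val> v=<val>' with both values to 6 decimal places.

0: F=19.549702 v=-16.322841
1: F=10.615466 v=-19.143529

k=0: u−w=16.733000, u+w=-38.141000; √(b/2)=1.168332, √(2b)=2.336664; F=1.168332×16.733=19.549702, v=-38.141000/2.336664=-16.322841
k=1: u−w=9.086000, u+w=-44.732000; √(b/2)=1.168332, √(2b)=2.336664; F=1.168332×9.086=10.615466, v=-44.732000/2.336664=-19.143529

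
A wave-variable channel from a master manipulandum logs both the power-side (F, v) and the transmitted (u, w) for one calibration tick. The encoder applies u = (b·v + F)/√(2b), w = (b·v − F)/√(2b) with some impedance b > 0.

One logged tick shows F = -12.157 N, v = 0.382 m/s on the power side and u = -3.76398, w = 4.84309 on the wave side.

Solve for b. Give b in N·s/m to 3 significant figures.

u + w = 1.0791;  u + w = √(2b)·v, so √(2b) = 1.0791/0.382 = 2.8249.
b = (√(2b))²/2 = 7.9800/2 = 3.9900.
(Check via u − w = 2F/√(2b): u − w = -8.6071, 2F/√(2b) = -8.6070.)

b = 3.99 N·s/m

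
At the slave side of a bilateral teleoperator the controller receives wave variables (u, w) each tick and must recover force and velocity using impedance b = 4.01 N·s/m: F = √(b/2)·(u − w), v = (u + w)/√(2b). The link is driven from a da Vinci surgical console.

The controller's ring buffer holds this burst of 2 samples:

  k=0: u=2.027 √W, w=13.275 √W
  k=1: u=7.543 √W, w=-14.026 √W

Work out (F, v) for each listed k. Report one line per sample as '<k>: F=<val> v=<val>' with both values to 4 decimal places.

k=0: u−w=-11.2480, u+w=15.3020; √(b/2)=1.4160, √(2b)=2.8320; F=1.4160×(-11.248)=-15.9269, v=15.3020/2.8320=5.4033
k=1: u−w=21.5690, u+w=-6.4830; √(b/2)=1.4160, √(2b)=2.8320; F=1.4160×21.569=30.5413, v=-6.4830/2.8320=-2.2892

0: F=-15.9269 v=5.4033
1: F=30.5413 v=-2.2892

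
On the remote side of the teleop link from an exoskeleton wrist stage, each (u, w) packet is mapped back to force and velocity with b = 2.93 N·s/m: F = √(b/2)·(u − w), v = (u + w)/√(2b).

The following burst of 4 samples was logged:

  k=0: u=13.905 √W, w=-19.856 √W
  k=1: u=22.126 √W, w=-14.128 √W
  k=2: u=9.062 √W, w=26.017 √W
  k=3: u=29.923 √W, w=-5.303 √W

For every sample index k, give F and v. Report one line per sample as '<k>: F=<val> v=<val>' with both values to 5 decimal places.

k=0: u−w=33.76100, u+w=-5.95100; √(b/2)=1.21037, √(2b)=2.42074; F=1.21037×33.761=40.86336, v=-5.95100/2.42074=-2.45834
k=1: u−w=36.25400, u+w=7.99800; √(b/2)=1.21037, √(2b)=2.42074; F=1.21037×36.254=43.88082, v=7.99800/2.42074=3.30394
k=2: u−w=-16.95500, u+w=35.07900; √(b/2)=1.21037, √(2b)=2.42074; F=1.21037×(-16.955)=-20.52185, v=35.07900/2.42074=14.49100
k=3: u−w=35.22600, u+w=24.62000; √(b/2)=1.21037, √(2b)=2.42074; F=1.21037×35.226=42.63656, v=24.62000/2.42074=10.17043

0: F=40.86336 v=-2.45834
1: F=43.88082 v=3.30394
2: F=-20.52185 v=14.49100
3: F=42.63656 v=10.17043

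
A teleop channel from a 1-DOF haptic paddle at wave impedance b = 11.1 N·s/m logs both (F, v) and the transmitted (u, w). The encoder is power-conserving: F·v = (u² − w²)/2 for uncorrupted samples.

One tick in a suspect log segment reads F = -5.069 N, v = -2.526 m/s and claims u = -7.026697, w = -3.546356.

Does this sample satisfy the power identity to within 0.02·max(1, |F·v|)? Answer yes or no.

F·v = (-5.069)×(-2.526) = 12.804294 W.
(u² − w²)/2 = (49.374471 − 12.576641)/2 = 18.398915 W.
|Δ| = 5.594621;  2% of max(1, |F·v|) = 0.256086.

no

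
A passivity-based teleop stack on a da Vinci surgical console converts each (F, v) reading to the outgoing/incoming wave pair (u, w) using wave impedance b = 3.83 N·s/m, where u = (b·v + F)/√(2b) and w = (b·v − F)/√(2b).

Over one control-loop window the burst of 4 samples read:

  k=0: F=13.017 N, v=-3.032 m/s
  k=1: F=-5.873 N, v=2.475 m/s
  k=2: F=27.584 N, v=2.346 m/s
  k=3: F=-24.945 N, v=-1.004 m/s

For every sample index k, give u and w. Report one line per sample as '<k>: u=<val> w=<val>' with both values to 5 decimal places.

k=0: b·v=3.83×(-3.032)=-11.61256; √(2b)=2.76767; u=(-11.61256+13.017)/2.76767=0.50744, w=(-11.61256−13.017)/2.76767=-8.89902
k=1: b·v=3.83×2.475=9.47925; √(2b)=2.76767; u=(9.47925+(-5.873))/2.76767=1.30299, w=(9.47925−(-5.873))/2.76767=5.54699
k=2: b·v=3.83×2.346=8.98518; √(2b)=2.76767; u=(8.98518+27.584)/2.76767=13.21298, w=(8.98518−27.584)/2.76767=-6.72003
k=3: b·v=3.83×(-1.004)=-3.84532; √(2b)=2.76767; u=(-3.84532+(-24.945))/2.76767=-10.40237, w=(-3.84532−(-24.945))/2.76767=7.62362

0: u=0.50744 w=-8.89902
1: u=1.30299 w=5.54699
2: u=13.21298 w=-6.72003
3: u=-10.40237 w=7.62362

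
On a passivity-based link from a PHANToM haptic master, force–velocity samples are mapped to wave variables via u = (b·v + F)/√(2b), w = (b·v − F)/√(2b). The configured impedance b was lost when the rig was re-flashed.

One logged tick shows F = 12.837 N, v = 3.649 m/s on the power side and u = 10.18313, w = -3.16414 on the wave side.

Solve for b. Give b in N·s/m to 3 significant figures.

b = 1.85 N·s/m

u + w = 7.0190;  u + w = √(2b)·v, so √(2b) = 7.0190/3.649 = 1.9235.
b = (√(2b))²/2 = 3.7000/2 = 1.8500.
(Check via u − w = 2F/√(2b): u − w = 13.3473, 2F/√(2b) = 13.3473.)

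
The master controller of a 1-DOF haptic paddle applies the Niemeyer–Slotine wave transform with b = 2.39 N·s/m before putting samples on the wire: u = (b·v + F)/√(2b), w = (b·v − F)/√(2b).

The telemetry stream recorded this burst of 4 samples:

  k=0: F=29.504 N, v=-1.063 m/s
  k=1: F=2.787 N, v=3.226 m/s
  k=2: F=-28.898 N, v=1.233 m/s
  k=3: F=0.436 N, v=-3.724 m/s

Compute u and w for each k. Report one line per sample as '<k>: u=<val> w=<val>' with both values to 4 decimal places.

0: u=12.3328 w=-14.6568
1: u=4.8013 w=2.2518
2: u=-11.8698 w=14.5655
3: u=-3.8715 w=-4.2704

k=0: b·v=2.39×(-1.063)=-2.5406; √(2b)=2.1863; u=(-2.5406+29.504)/2.1863=12.3328, w=(-2.5406−29.504)/2.1863=-14.6568
k=1: b·v=2.39×3.226=7.7101; √(2b)=2.1863; u=(7.7101+2.787)/2.1863=4.8013, w=(7.7101−2.787)/2.1863=2.2518
k=2: b·v=2.39×1.233=2.9469; √(2b)=2.1863; u=(2.9469+(-28.898))/2.1863=-11.8698, w=(2.9469−(-28.898))/2.1863=14.5655
k=3: b·v=2.39×(-3.724)=-8.9004; √(2b)=2.1863; u=(-8.9004+0.436)/2.1863=-3.8715, w=(-8.9004−0.436)/2.1863=-4.2704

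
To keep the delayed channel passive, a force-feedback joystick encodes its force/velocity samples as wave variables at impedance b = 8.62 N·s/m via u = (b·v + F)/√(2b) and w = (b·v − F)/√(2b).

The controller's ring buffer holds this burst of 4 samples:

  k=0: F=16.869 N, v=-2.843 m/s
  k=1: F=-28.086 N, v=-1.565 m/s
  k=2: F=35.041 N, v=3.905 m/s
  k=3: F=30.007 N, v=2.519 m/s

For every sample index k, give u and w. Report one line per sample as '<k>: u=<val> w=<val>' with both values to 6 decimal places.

0: u=-1.839466 w=-9.964977
1: u=-10.013300 w=3.515251
2: u=16.546319 w=-0.332337
3: u=12.456512 w=-1.997352

k=0: b·v=8.62×(-2.843)=-24.506660; √(2b)=4.152108; u=(-24.506660+16.869)/4.152108=-1.839466, w=(-24.506660−16.869)/4.152108=-9.964977
k=1: b·v=8.62×(-1.565)=-13.490300; √(2b)=4.152108; u=(-13.490300+(-28.086))/4.152108=-10.013300, w=(-13.490300−(-28.086))/4.152108=3.515251
k=2: b·v=8.62×3.905=33.661100; √(2b)=4.152108; u=(33.661100+35.041)/4.152108=16.546319, w=(33.661100−35.041)/4.152108=-0.332337
k=3: b·v=8.62×2.519=21.713780; √(2b)=4.152108; u=(21.713780+30.007)/4.152108=12.456512, w=(21.713780−30.007)/4.152108=-1.997352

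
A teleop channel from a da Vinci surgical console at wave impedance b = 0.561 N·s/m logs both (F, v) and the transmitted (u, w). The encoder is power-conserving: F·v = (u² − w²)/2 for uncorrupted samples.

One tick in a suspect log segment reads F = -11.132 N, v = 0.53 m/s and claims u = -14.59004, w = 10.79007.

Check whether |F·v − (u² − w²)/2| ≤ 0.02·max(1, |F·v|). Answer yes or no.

no

F·v = (-11.132)×0.53 = -5.89996 W.
(u² − w²)/2 = (212.86927 − 116.42561)/2 = 48.22183 W.
|Δ| = 54.12179;  2% of max(1, |F·v|) = 0.11800.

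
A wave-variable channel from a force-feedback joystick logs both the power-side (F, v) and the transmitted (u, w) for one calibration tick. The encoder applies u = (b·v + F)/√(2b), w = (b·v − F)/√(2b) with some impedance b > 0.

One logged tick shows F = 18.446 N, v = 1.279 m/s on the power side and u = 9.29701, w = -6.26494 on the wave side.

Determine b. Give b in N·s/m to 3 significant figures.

u + w = 3.0321;  u + w = √(2b)·v, so √(2b) = 3.0321/1.279 = 2.3707.
b = (√(2b))²/2 = 5.6200/2 = 2.8100.
(Check via u − w = 2F/√(2b): u − w = 15.5619, 2F/√(2b) = 15.5619.)

b = 2.81 N·s/m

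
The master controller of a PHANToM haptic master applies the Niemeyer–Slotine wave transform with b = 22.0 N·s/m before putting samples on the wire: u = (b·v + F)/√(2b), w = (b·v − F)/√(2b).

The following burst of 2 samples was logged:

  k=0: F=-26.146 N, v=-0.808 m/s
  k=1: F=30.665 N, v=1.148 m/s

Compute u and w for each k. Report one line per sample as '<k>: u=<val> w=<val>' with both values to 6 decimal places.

0: u=-6.621491 w=1.261825
1: u=8.430408 w=-0.815437

k=0: b·v=22.0×(-0.808)=-17.776000; √(2b)=6.633250; u=(-17.776000+(-26.146))/6.633250=-6.621491, w=(-17.776000−(-26.146))/6.633250=1.261825
k=1: b·v=22.0×1.148=25.256000; √(2b)=6.633250; u=(25.256000+30.665)/6.633250=8.430408, w=(25.256000−30.665)/6.633250=-0.815437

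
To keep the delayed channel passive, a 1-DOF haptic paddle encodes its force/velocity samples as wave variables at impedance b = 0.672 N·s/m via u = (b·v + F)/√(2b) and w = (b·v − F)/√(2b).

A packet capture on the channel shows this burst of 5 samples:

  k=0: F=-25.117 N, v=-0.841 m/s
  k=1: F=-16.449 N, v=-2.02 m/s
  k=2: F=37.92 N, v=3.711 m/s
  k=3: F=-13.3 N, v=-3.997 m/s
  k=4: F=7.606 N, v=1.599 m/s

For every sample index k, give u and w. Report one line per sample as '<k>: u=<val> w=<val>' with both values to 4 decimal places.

k=0: b·v=0.672×(-0.841)=-0.5652; √(2b)=1.1593; u=(-0.5652+(-25.117))/1.1593=-22.1530, w=(-0.5652−(-25.117))/1.1593=21.1780
k=1: b·v=0.672×(-2.02)=-1.3574; √(2b)=1.1593; u=(-1.3574+(-16.449))/1.1593=-15.3595, w=(-1.3574−(-16.449))/1.1593=13.0177
k=2: b·v=0.672×3.711=2.4938; √(2b)=1.1593; u=(2.4938+37.92)/1.1593=34.8602, w=(2.4938−37.92)/1.1593=-30.5580
k=3: b·v=0.672×(-3.997)=-2.6860; √(2b)=1.1593; u=(-2.6860+(-13.3))/1.1593=-13.7892, w=(-2.6860−(-13.3))/1.1593=9.1555
k=4: b·v=0.672×1.599=1.0745; √(2b)=1.1593; u=(1.0745+7.606)/1.1593=7.4877, w=(1.0745−7.606)/1.1593=-5.6339

0: u=-22.1530 w=21.1780
1: u=-15.3595 w=13.0177
2: u=34.8602 w=-30.5580
3: u=-13.7892 w=9.1555
4: u=7.4877 w=-5.6339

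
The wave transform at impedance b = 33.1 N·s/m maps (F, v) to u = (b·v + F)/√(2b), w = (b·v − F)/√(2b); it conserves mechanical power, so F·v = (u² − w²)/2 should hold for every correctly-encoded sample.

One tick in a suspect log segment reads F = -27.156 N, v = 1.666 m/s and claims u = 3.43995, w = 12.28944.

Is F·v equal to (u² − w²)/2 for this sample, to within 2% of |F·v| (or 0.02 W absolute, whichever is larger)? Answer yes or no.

no

F·v = (-27.156)×1.666 = -45.2419 W.
(u² − w²)/2 = (11.8333 − 151.0303)/2 = -69.5985 W.
|Δ| = 24.3566;  2% of max(1, |F·v|) = 0.9048.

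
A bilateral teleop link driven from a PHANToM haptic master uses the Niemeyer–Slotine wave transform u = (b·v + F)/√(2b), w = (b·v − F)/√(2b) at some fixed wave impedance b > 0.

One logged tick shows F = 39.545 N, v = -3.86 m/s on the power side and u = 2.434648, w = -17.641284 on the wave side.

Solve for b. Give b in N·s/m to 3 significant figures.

b = 7.76 N·s/m

u + w = -15.206636;  u + w = √(2b)·v, so √(2b) = -15.206636/(-3.86) = 3.939543.
b = (√(2b))²/2 = 15.519999/2 = 7.760000.
(Check via u − w = 2F/√(2b): u − w = 20.075932, 2F/√(2b) = 20.075933.)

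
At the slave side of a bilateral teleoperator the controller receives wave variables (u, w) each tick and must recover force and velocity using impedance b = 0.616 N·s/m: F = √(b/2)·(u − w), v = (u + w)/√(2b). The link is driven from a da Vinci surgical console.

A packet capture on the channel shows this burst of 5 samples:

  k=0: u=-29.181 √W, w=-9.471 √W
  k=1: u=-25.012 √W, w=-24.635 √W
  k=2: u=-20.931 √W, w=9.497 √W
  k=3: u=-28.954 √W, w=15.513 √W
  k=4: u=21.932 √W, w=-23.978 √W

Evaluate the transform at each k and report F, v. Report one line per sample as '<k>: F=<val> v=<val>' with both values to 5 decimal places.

k=0: u−w=-19.71000, u+w=-38.65200; √(b/2)=0.55498, √(2b)=1.10995; F=0.55498×(-19.71)=-10.93861, v=-38.65200/1.10995=-34.82303
k=1: u−w=-0.37700, u+w=-49.64700; √(b/2)=0.55498, √(2b)=1.10995; F=0.55498×(-0.377)=-0.20923, v=-49.64700/1.10995=-44.72884
k=2: u−w=-30.42800, u+w=-11.43400; √(b/2)=0.55498, √(2b)=1.10995; F=0.55498×(-30.428)=-16.88685, v=-11.43400/1.10995=-10.30132
k=3: u−w=-44.46700, u+w=-13.44100; √(b/2)=0.55498, √(2b)=1.10995; F=0.55498×(-44.467)=-24.67818, v=-13.44100/1.10995=-12.10950
k=4: u−w=45.91000, u+w=-2.04600; √(b/2)=0.55498, √(2b)=1.10995; F=0.55498×45.91=25.47902, v=-2.04600/1.10995=-1.84332

0: F=-10.93861 v=-34.82303
1: F=-0.20923 v=-44.72884
2: F=-16.88685 v=-10.30132
3: F=-24.67818 v=-12.10950
4: F=25.47902 v=-1.84332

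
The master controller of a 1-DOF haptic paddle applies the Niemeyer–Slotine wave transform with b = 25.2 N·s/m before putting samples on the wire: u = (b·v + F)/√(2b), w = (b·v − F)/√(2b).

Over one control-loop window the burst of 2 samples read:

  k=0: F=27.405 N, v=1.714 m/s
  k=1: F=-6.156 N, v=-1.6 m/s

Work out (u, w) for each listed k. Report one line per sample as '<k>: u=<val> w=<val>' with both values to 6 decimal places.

0: u=9.944339 w=2.223854
1: u=-6.546565 w=-4.812308

k=0: b·v=25.2×1.714=43.192800; √(2b)=7.099296; u=(43.192800+27.405)/7.099296=9.944339, w=(43.192800−27.405)/7.099296=2.223854
k=1: b·v=25.2×(-1.6)=-40.320000; √(2b)=7.099296; u=(-40.320000+(-6.156))/7.099296=-6.546565, w=(-40.320000−(-6.156))/7.099296=-4.812308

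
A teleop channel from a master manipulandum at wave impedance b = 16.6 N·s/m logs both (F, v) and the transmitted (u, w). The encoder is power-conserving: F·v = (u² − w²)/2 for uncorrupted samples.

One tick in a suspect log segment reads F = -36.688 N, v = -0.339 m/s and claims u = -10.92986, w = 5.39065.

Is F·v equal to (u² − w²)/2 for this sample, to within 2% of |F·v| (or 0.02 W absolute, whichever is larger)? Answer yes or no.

no

F·v = (-36.688)×(-0.339) = 12.43723 W.
(u² − w²)/2 = (119.46184 − 29.05911)/2 = 45.20137 W.
|Δ| = 32.76413;  2% of max(1, |F·v|) = 0.24874.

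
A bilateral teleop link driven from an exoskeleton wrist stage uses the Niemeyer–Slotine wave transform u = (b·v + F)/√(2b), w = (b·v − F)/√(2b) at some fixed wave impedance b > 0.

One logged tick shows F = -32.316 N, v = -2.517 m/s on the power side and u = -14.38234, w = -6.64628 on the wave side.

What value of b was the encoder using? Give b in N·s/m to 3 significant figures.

u + w = -21.02862;  u + w = √(2b)·v, so √(2b) = -21.02862/(-2.517) = 8.35464.
b = (√(2b))²/2 = 69.79995/2 = 34.89998.
(Check via u − w = 2F/√(2b): u − w = -7.73606, 2F/√(2b) = -7.73606.)

b = 34.9 N·s/m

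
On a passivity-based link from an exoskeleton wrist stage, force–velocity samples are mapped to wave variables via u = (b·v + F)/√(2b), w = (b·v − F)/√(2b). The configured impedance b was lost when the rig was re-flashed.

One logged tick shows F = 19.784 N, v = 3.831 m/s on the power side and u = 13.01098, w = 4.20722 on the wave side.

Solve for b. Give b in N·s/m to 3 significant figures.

u + w = 17.21820;  u + w = √(2b)·v, so √(2b) = 17.21820/3.831 = 4.49444.
b = (√(2b))²/2 = 20.19999/2 = 10.10000.
(Check via u − w = 2F/√(2b): u − w = 8.80376, 2F/√(2b) = 8.80377.)

b = 10.1 N·s/m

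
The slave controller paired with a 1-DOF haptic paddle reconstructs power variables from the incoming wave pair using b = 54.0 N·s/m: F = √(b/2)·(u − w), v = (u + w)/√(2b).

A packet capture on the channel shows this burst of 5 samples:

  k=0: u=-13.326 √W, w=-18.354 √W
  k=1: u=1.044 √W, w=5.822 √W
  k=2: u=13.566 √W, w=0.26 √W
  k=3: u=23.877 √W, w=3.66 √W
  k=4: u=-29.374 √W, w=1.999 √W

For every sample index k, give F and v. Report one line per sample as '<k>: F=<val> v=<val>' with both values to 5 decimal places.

0: F=26.12625 v=-3.04841
1: F=-24.82722 v=0.66068
2: F=69.14000 v=1.33041
3: F=105.05061 v=2.64975
4: F=-163.01889 v=-2.63416

k=0: u−w=5.02800, u+w=-31.68000; √(b/2)=5.19615, √(2b)=10.39230; F=5.19615×5.028=26.12625, v=-31.68000/10.39230=-3.04841
k=1: u−w=-4.77800, u+w=6.86600; √(b/2)=5.19615, √(2b)=10.39230; F=5.19615×(-4.778)=-24.82722, v=6.86600/10.39230=0.66068
k=2: u−w=13.30600, u+w=13.82600; √(b/2)=5.19615, √(2b)=10.39230; F=5.19615×13.306=69.14000, v=13.82600/10.39230=1.33041
k=3: u−w=20.21700, u+w=27.53700; √(b/2)=5.19615, √(2b)=10.39230; F=5.19615×20.217=105.05061, v=27.53700/10.39230=2.64975
k=4: u−w=-31.37300, u+w=-27.37500; √(b/2)=5.19615, √(2b)=10.39230; F=5.19615×(-31.373)=-163.01889, v=-27.37500/10.39230=-2.63416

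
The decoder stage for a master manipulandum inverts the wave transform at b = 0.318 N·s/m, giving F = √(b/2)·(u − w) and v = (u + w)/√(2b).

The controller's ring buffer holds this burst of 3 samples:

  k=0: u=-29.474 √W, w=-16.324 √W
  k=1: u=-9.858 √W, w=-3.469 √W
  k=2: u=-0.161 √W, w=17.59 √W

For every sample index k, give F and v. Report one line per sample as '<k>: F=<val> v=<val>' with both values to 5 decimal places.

k=0: u−w=-13.15000, u+w=-45.79800; √(b/2)=0.39875, √(2b)=0.79750; F=0.39875×(-13.15)=-5.24354, v=-45.79800/0.79750=-57.42724
k=1: u−w=-6.38900, u+w=-13.32700; √(b/2)=0.39875, √(2b)=0.79750; F=0.39875×(-6.389)=-2.54760, v=-13.32700/0.79750=-16.71105
k=2: u−w=-17.75100, u+w=17.42900; √(b/2)=0.39875, √(2b)=0.79750; F=0.39875×(-17.751)=-7.07818, v=17.42900/0.79750=21.85465

0: F=-5.24354 v=-57.42724
1: F=-2.54760 v=-16.71105
2: F=-7.07818 v=21.85465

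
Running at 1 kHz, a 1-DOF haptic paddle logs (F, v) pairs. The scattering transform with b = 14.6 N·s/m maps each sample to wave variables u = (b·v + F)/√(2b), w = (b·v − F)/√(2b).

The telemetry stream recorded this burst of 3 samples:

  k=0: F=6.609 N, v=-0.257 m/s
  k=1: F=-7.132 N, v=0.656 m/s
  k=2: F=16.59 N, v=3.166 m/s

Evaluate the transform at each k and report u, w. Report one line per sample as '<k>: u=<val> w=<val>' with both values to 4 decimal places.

k=0: b·v=14.6×(-0.257)=-3.7522; √(2b)=5.4037; u=(-3.7522+6.609)/5.4037=0.5287, w=(-3.7522−6.609)/5.4037=-1.9174
k=1: b·v=14.6×0.656=9.5776; √(2b)=5.4037; u=(9.5776+(-7.132))/5.4037=0.4526, w=(9.5776−(-7.132))/5.4037=3.0923
k=2: b·v=14.6×3.166=46.2236; √(2b)=5.4037; u=(46.2236+16.59)/5.4037=11.6242, w=(46.2236−16.59)/5.4037=5.4839

0: u=0.5287 w=-1.9174
1: u=0.4526 w=3.0923
2: u=11.6242 w=5.4839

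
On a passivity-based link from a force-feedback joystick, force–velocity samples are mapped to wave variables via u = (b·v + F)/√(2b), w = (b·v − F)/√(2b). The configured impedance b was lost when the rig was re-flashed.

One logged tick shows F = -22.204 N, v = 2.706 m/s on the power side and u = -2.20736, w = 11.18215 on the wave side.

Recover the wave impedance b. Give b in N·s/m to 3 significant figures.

u + w = 8.97479;  u + w = √(2b)·v, so √(2b) = 8.97479/2.706 = 3.31663.
b = (√(2b))²/2 = 11.00001/2 = 5.50000.
(Check via u − w = 2F/√(2b): u − w = -13.38951, 2F/√(2b) = -13.38951.)

b = 5.5 N·s/m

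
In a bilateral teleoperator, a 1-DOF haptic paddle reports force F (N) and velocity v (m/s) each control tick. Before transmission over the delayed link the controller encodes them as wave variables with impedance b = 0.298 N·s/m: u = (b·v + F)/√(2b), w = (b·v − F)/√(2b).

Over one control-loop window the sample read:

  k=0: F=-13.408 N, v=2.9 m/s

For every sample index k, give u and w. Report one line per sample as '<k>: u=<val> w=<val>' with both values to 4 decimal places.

k=0: b·v=0.298×2.9=0.8642; √(2b)=0.7720; u=(0.8642+(-13.408))/0.7720=-16.2482, w=(0.8642−(-13.408))/0.7720=18.4871

0: u=-16.2482 w=18.4871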